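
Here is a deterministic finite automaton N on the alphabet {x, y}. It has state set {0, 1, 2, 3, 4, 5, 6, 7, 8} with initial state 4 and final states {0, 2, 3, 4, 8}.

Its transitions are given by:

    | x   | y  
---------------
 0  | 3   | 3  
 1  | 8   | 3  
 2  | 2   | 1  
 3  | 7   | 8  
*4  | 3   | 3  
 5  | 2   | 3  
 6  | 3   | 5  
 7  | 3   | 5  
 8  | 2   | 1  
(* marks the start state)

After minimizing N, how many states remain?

Reachable states from the start: {1,2,3,4,5,7,8}. Unreachable: {0,6} — drop them.
Initial partition by acceptance: {2,3,4,8} | {1,5,7}.
Split {2,3,4,8} by δ(·,x) → {2,4,8} and {3}.
Refine {2,4,8} on symbol x: members go to different blocks, giving {2,8} and {4}.
On input x, block {1,5,7} splits into {1,5} and {7}.
No further refinement is possible. Final partition (5 blocks): {2,8} | {1,5} | {3} | {4} | {7}.

5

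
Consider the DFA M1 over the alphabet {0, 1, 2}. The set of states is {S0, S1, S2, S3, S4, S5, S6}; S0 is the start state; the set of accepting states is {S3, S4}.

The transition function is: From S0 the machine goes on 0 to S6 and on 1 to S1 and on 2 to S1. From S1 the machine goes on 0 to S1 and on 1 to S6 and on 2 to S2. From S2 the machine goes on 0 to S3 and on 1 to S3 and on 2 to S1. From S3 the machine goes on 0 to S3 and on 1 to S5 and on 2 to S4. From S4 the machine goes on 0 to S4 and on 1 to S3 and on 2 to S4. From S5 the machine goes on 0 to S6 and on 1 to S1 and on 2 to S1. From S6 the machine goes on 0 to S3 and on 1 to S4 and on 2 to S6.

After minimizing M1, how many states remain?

6

All states are reachable from the start state.
Initial partition by acceptance: {S3,S4} | {S0,S1,S2,S5,S6}.
Split {S3,S4} by δ(·,1) → {S3} and {S4}.
Refine {S0,S1,S2,S5,S6} on symbol 0: members go to different blocks, giving {S0,S1,S5} and {S2,S6}.
Refine {S0,S1,S5} on symbol 0: members go to different blocks, giving {S0,S5} and {S1}.
Split {S2,S6} by δ(·,1) → {S2} and {S6}.
No further refinement is possible. Final partition (6 blocks): {S3} | {S0,S5} | {S4} | {S2} | {S1} | {S6}.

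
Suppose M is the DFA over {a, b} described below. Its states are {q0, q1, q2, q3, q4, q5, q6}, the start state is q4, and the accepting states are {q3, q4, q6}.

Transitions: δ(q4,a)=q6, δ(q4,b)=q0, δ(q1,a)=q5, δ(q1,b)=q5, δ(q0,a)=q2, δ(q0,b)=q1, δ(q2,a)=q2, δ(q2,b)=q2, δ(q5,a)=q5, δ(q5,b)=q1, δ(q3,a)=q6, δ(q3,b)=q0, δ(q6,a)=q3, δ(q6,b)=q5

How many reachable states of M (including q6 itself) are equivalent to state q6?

3

P0 = {q3,q4,q6} | {q0,q1,q2,q5}.
The partition is now stable with 2 blocks: {q3,q4,q6} | {q0,q1,q2,q5}.
The equivalence class containing q6 is {q3,q4,q6}, of size 3.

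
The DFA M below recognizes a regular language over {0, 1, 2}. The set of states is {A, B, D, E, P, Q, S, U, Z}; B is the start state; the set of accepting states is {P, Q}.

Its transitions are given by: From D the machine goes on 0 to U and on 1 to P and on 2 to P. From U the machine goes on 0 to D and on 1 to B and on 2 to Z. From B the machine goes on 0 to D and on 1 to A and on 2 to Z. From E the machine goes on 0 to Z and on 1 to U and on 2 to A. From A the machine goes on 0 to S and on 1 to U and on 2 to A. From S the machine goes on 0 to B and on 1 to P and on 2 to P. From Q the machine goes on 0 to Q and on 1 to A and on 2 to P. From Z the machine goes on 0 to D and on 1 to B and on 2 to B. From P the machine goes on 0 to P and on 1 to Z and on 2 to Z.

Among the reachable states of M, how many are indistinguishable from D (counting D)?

2

States {E,Q} cannot be reached from the start state, so discard them.
Initial partition by acceptance: {P} | {A,B,D,S,U,Z}.
Refine {A,B,D,S,U,Z} on symbol 1: members go to different blocks, giving {A,B,U,Z} and {D,S}.
The partition is now stable with 3 blocks: {P} | {A,B,U,Z} | {D,S}.
The equivalence class containing D is {D,S}, of size 2.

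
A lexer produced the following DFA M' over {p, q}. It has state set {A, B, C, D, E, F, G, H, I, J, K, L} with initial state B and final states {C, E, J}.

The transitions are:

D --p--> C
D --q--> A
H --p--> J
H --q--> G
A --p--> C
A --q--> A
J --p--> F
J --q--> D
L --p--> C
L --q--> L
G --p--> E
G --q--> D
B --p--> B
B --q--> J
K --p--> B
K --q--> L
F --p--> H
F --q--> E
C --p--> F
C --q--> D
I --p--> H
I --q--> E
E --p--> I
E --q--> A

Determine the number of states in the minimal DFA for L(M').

Reachable states from the start: {A,B,C,D,E,F,G,H,I,J}. Unreachable: {K,L} — drop them.
P0 = {C,E,J} | {A,B,D,F,G,H,I}.
Split {A,B,D,F,G,H,I} by δ(·,p) → {A,D,G,H} and {B,F,I}.
Split {B,F,I} by δ(·,p) → {F,I} and {B}.
Stable partition: {C,E,J} | {A,D,G,H} | {F,I} | {B} — 4 equivalence classes.

4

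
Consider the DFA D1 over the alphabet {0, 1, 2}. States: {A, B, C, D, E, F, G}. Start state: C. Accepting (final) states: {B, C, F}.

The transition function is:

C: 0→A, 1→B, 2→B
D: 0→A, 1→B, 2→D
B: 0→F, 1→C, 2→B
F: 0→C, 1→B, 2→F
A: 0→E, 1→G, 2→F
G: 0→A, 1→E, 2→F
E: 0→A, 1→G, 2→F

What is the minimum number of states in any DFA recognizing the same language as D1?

4

States {D} cannot be reached from the start state, so discard them.
P0 = {B,C,F} | {A,E,G}.
On input 0, block {B,C,F} splits into {B,F} and {C}.
Refine {B,F} on symbol 0: members go to different blocks, giving {B} and {F}.
Stable partition: {B} | {A,E,G} | {C} | {F} — 4 equivalence classes.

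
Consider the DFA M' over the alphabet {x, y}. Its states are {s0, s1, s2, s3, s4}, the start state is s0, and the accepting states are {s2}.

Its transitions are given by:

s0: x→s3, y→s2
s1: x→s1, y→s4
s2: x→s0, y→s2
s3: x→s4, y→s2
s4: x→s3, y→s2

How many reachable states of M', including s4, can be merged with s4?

3

States {s1} cannot be reached from the start state, so discard them.
P0 = {s2} | {s0,s3,s4}.
Stable partition: {s2} | {s0,s3,s4} — 2 equivalence classes.
State s4 belongs to the block {s0,s3,s4}, which has 3 states.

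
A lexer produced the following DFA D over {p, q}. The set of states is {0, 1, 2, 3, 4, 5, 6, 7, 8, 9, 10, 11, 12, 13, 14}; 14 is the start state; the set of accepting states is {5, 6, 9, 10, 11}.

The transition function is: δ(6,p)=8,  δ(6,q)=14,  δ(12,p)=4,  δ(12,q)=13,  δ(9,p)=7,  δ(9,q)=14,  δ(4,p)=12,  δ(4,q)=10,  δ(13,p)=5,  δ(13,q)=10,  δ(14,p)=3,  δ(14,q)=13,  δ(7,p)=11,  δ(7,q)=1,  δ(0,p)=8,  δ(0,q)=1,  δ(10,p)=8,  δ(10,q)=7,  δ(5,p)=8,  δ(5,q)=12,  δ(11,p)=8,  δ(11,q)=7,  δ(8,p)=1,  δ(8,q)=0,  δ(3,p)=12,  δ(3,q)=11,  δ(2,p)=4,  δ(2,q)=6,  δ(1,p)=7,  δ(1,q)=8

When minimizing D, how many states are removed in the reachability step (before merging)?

No path from 14 leads to 2, 6, 9; the other 12 states are all reachable.

3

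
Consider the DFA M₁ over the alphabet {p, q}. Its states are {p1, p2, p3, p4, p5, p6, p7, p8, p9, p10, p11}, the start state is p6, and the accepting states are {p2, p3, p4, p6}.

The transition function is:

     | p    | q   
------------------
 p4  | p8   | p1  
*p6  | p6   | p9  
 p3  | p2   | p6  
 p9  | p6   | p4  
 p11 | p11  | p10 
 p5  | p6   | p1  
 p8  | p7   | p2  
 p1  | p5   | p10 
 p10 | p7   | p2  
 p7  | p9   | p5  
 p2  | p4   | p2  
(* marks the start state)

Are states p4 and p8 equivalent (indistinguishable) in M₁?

No

Reachable states from the start: {p1,p2,p4,p5,p6,p7,p8,p9,p10}. Unreachable: {p3,p11} — drop them.
Initial partition by acceptance: {p2,p4,p6} | {p1,p5,p7,p8,p9,p10}.
Split {p2,p4,p6} by δ(·,p) → {p2,p6} and {p4}.
Refine {p2,p6} on symbol p: members go to different blocks, giving {p2} and {p6}.
On input p, block {p1,p5,p7,p8,p9,p10} splits into {p1,p7,p8,p10} and {p5,p9}.
On input p, block {p1,p7,p8,p10} splits into {p1,p7} and {p8,p10}.
Split {p1,p7} by δ(·,q) → {p1} and {p7}.
On input q, block {p5,p9} splits into {p5} and {p9}.
Stable partition: {p2} | {p1} | {p4} | {p6} | {p5} | {p8,p10} | {p7} | {p9} — 8 equivalence classes.
p4 and p8 end up in different blocks, so they are distinguishable. For instance, the string 'ε' is accepted from only p4.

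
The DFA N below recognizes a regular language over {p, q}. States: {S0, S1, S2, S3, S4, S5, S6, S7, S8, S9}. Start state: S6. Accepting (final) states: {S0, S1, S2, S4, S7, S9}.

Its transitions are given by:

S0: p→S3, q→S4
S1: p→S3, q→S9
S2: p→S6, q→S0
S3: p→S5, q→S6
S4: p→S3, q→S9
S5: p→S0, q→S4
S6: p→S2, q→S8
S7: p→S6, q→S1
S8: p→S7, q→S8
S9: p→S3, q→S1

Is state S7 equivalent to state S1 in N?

No

All states are reachable from the start state.
P0 = {S0,S1,S2,S4,S7,S9} | {S3,S5,S6,S8}.
Split {S3,S5,S6,S8} by δ(·,p) → {S5,S6,S8} and {S3}.
Split {S0,S1,S2,S4,S7,S9} by δ(·,p) → {S0,S1,S4,S9} and {S2,S7}.
Split {S5,S6,S8} by δ(·,p) → {S6,S8} and {S5}.
Stable partition: {S0,S1,S4,S9} | {S6,S8} | {S3} | {S2,S7} | {S5} — 5 equivalence classes.
S7 and S1 end up in different blocks, so they are distinguishable. For instance, the string 'pp' is accepted from only S7.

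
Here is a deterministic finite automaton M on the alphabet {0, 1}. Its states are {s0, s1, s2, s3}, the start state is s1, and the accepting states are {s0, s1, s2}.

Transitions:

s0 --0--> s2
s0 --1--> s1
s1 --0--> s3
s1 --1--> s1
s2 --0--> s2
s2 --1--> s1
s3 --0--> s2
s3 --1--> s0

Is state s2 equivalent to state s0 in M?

P0 = {s0,s1,s2} | {s3}.
Split {s0,s1,s2} by δ(·,0) → {s0,s2} and {s1}.
Stable partition: {s0,s2} | {s3} | {s1} — 3 equivalence classes.
s2 and s0 lie in the same block of the stable partition, so they are equivalent — no string distinguishes them.

Yes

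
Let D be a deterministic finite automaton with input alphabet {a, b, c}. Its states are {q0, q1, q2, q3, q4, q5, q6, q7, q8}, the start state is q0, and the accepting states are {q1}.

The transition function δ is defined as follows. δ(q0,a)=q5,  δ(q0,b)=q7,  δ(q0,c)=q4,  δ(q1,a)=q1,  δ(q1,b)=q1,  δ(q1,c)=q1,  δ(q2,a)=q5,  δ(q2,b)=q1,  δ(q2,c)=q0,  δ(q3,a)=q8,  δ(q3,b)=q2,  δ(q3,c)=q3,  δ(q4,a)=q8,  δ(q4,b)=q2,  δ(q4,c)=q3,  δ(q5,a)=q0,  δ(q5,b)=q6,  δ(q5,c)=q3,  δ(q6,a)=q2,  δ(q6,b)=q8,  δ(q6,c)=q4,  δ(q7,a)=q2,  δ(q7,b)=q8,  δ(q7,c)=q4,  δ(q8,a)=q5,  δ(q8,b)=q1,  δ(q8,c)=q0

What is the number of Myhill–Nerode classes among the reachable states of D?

All states are reachable from the start state.
P0 = {q1} | {q0,q2,q3,q4,q5,q6,q7,q8}.
Refine {q0,q2,q3,q4,q5,q6,q7,q8} on symbol b: members go to different blocks, giving {q0,q3,q4,q5,q6,q7} and {q2,q8}.
Split {q0,q3,q4,q5,q6,q7} by δ(·,a) → {q3,q4,q6,q7} and {q0,q5}.
Stable partition: {q1} | {q3,q4,q6,q7} | {q2,q8} | {q0,q5} — 4 equivalence classes.

4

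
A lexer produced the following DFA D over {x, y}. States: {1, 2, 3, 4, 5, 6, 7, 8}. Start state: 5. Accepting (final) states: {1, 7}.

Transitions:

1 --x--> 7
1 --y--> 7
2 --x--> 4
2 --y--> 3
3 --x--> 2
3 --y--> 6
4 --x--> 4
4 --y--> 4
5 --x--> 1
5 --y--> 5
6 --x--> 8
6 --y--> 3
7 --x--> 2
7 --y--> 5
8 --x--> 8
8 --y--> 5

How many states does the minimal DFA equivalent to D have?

All states are reachable from the start state.
Initial partition by acceptance: {1,7} | {2,3,4,5,6,8}.
On input x, block {1,7} splits into {1} and {7}.
Split {2,3,4,5,6,8} by δ(·,x) → {2,3,4,6,8} and {5}.
Split {2,3,4,6,8} by δ(·,y) → {2,3,4,6} and {8}.
Refine {2,3,4,6} on symbol x: members go to different blocks, giving {2,3,4} and {6}.
On input y, block {2,3,4} splits into {2,4} and {3}.
Refine {2,4} on symbol y: members go to different blocks, giving {2} and {4}.
No further refinement is possible. Final partition (8 blocks): {1} | {2} | {7} | {5} | {8} | {6} | {3} | {4}.

8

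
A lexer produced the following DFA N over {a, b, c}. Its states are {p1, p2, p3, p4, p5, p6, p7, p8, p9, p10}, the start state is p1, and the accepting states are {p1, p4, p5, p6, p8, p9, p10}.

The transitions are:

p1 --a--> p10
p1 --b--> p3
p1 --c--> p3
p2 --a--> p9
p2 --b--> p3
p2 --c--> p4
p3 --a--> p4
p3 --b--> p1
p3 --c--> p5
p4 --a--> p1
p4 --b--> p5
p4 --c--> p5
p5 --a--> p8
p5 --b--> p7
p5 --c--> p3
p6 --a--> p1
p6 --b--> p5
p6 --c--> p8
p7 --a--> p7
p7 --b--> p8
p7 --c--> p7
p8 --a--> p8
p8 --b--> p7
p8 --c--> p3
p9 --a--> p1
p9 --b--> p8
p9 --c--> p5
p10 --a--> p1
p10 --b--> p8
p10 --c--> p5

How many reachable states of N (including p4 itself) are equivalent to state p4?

2

First remove the unreachable states {p2,p6,p9}; 7 states remain.
P0 = {p1,p4,p5,p8,p10} | {p3,p7}.
On input b, block {p1,p4,p5,p8,p10} splits into {p1,p5,p8} and {p4,p10}.
On input a, block {p1,p5,p8} splits into {p5,p8} and {p1}.
On input a, block {p3,p7} splits into {p3} and {p7}.
Stable partition: {p5,p8} | {p3} | {p4,p10} | {p1} | {p7} — 5 equivalence classes.
State p4 belongs to the block {p4,p10}, which has 2 states.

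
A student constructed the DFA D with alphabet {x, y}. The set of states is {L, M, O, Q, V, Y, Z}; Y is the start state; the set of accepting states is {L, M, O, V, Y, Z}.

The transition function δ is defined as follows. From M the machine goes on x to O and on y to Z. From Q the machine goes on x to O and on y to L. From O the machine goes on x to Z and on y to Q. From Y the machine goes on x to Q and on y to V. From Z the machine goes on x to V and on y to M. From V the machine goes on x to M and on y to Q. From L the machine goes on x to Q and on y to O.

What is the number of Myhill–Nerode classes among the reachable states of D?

Start with accepting vs non-accepting: {L,M,O,V,Y,Z} | {Q}.
Refine {L,M,O,V,Y,Z} on symbol x: members go to different blocks, giving {M,O,V,Z} and {L,Y}.
Split {M,O,V,Z} by δ(·,y) → {O,V} and {M,Z}.
The partition is now stable with 4 blocks: {O,V} | {Q} | {L,Y} | {M,Z}.

4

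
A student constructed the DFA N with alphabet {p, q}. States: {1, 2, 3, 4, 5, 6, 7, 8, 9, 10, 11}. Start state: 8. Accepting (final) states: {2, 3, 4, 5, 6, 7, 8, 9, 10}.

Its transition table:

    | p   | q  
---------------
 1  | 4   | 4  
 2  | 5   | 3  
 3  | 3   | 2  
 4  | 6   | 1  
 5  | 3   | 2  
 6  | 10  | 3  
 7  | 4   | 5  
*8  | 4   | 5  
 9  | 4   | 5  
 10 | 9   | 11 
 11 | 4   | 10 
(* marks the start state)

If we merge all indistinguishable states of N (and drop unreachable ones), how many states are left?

First remove the unreachable states {7}; 10 states remain.
Start with accepting vs non-accepting: {2,3,4,5,6,8,9,10} | {1,11}.
On input q, block {2,3,4,5,6,8,9,10} splits into {2,3,5,6,8,9} and {4,10}.
Split {2,3,5,6,8,9} by δ(·,p) → {2,3,5} and {6,8,9}.
Stable partition: {2,3,5} | {1,11} | {4,10} | {6,8,9} — 4 equivalence classes.

4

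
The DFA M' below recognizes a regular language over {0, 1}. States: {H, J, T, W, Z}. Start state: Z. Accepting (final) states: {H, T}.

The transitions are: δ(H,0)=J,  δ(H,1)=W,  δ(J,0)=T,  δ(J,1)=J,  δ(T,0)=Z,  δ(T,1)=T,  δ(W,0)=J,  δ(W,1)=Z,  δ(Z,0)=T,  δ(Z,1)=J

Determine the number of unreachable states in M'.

2

Starting at Z and following transitions, the reachable set is {J, T, Z}. That leaves H, W unreachable — 2 in total.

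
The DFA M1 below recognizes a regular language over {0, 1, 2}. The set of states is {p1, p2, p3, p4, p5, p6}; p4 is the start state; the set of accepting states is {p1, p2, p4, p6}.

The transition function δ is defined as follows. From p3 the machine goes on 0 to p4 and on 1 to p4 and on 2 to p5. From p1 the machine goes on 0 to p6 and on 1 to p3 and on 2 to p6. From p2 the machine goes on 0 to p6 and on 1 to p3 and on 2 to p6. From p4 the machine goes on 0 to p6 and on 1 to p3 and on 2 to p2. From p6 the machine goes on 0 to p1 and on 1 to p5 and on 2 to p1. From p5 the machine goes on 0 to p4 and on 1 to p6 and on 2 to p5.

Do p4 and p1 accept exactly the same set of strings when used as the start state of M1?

P0 = {p1,p2,p4,p6} | {p3,p5}.
No further refinement is possible. Final partition (2 blocks): {p1,p2,p4,p6} | {p3,p5}.
p4 and p1 lie in the same block of the stable partition, so they are equivalent — no string distinguishes them.

Yes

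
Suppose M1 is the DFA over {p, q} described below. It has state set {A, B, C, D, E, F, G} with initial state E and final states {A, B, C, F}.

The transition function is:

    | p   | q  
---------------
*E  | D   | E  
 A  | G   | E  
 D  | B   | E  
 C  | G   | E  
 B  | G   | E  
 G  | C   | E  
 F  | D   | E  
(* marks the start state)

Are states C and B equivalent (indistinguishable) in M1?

Yes

First remove the unreachable states {A,F}; 5 states remain.
P0 = {B,C} | {D,E,G}.
Refine {D,E,G} on symbol p: members go to different blocks, giving {D,G} and {E}.
No further refinement is possible. Final partition (3 blocks): {B,C} | {D,G} | {E}.
C and B lie in the same block of the stable partition, so they are equivalent — no string distinguishes them.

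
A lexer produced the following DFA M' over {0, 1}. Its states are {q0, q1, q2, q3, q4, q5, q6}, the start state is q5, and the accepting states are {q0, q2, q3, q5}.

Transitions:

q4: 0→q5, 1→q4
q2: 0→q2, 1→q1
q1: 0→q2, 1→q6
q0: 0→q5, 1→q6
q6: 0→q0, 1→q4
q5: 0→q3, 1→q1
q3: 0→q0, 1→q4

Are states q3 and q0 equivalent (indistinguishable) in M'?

All states are reachable from the start state.
P0 = {q0,q2,q3,q5} | {q1,q4,q6}.
No further refinement is possible. Final partition (2 blocks): {q0,q2,q3,q5} | {q1,q4,q6}.
q3 and q0 lie in the same block of the stable partition, so they are equivalent — no string distinguishes them.

Yes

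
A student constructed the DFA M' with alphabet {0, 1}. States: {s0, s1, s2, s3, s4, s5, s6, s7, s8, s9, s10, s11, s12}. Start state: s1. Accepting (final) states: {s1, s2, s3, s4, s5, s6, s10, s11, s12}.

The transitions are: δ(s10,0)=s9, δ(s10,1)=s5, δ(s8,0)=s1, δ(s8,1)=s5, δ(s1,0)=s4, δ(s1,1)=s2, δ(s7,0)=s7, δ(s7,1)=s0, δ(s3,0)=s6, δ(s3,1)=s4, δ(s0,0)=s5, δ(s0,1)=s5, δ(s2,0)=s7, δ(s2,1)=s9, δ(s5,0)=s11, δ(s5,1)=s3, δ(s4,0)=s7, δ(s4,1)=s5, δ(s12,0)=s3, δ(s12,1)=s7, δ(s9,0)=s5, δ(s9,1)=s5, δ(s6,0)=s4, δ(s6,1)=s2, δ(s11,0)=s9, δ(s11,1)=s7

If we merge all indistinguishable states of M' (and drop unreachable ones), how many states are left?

Reachable states from the start: {s0,s1,s2,s3,s4,s5,s6,s7,s9,s11}. Unreachable: {s8,s10,s12} — drop them.
Start with accepting vs non-accepting: {s1,s2,s3,s4,s5,s6,s11} | {s0,s7,s9}.
Split {s1,s2,s3,s4,s5,s6,s11} by δ(·,0) → {s1,s3,s5,s6} and {s2,s4,s11}.
Refine {s1,s3,s5,s6} on symbol 0: members go to different blocks, giving {s1,s5,s6} and {s3}.
Refine {s1,s5,s6} on symbol 1: members go to different blocks, giving {s1,s6} and {s5}.
Split {s0,s7,s9} by δ(·,0) → {s0,s9} and {s7}.
Refine {s2,s4,s11} on symbol 0: members go to different blocks, giving {s2,s4} and {s11}.
Refine {s2,s4} on symbol 1: members go to different blocks, giving {s2} and {s4}.
The partition is now stable with 8 blocks: {s1,s6} | {s0,s9} | {s2} | {s3} | {s5} | {s7} | {s11} | {s4}.

8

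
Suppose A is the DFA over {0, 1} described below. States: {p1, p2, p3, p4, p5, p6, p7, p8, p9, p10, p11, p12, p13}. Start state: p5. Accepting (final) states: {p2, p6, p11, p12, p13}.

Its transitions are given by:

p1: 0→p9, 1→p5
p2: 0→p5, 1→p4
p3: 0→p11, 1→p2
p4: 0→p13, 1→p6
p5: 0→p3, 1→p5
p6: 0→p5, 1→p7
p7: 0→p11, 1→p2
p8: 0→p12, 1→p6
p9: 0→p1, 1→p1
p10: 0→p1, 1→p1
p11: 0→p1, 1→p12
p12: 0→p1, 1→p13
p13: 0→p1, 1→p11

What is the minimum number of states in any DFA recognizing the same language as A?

States {p8,p10} cannot be reached from the start state, so discard them.
Start with accepting vs non-accepting: {p2,p6,p11,p12,p13} | {p1,p3,p4,p5,p7,p9}.
Refine {p2,p6,p11,p12,p13} on symbol 1: members go to different blocks, giving {p11,p12,p13} and {p2,p6}.
Split {p1,p3,p4,p5,p7,p9} by δ(·,0) → {p1,p5,p9} and {p3,p4,p7}.
On input 0, block {p1,p5,p9} splits into {p1,p9} and {p5}.
Refine {p1,p9} on symbol 1: members go to different blocks, giving {p1} and {p9}.
Stable partition: {p11,p12,p13} | {p1} | {p2,p6} | {p3,p4,p7} | {p5} | {p9} — 6 equivalence classes.

6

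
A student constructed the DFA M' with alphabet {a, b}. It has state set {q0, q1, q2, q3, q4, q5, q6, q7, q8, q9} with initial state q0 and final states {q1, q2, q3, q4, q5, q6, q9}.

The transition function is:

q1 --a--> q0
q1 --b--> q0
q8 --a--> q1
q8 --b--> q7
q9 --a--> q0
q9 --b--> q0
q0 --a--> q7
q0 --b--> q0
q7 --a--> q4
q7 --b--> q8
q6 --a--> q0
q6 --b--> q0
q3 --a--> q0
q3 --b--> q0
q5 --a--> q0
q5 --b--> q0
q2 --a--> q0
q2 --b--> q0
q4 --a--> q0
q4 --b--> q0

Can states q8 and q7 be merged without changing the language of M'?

Yes

Reachable states from the start: {q0,q1,q4,q7,q8}. Unreachable: {q2,q3,q5,q6,q9} — drop them.
Start with accepting vs non-accepting: {q1,q4} | {q0,q7,q8}.
Split {q0,q7,q8} by δ(·,a) → {q7,q8} and {q0}.
No further refinement is possible. Final partition (3 blocks): {q1,q4} | {q7,q8} | {q0}.
q8 and q7 lie in the same block of the stable partition, so they are equivalent — no string distinguishes them.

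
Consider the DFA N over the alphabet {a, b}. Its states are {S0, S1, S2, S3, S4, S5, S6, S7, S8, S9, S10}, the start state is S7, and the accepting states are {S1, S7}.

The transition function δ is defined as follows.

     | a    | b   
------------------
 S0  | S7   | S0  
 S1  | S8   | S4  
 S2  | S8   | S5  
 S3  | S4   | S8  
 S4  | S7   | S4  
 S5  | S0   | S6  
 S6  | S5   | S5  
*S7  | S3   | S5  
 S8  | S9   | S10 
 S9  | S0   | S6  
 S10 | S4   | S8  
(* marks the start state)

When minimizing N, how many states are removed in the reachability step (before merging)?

No path from S7 leads to S1, S2; the other 9 states are all reachable.

2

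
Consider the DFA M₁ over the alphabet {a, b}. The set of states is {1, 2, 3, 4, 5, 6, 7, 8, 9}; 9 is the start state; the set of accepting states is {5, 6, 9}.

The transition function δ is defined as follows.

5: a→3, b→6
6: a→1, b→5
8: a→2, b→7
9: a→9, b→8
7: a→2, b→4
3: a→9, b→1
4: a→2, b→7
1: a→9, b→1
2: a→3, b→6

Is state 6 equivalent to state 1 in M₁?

No

Initial partition by acceptance: {5,6,9} | {1,2,3,4,7,8}.
On input a, block {5,6,9} splits into {5,6} and {9}.
Refine {1,2,3,4,7,8} on symbol a: members go to different blocks, giving {2,4,7,8} and {1,3}.
Refine {2,4,7,8} on symbol a: members go to different blocks, giving {4,7,8} and {2}.
No further refinement is possible. Final partition (5 blocks): {5,6} | {4,7,8} | {9} | {1,3} | {2}.
6 and 1 end up in different blocks, so they are distinguishable. For instance, the string 'ε' is accepted from only 6.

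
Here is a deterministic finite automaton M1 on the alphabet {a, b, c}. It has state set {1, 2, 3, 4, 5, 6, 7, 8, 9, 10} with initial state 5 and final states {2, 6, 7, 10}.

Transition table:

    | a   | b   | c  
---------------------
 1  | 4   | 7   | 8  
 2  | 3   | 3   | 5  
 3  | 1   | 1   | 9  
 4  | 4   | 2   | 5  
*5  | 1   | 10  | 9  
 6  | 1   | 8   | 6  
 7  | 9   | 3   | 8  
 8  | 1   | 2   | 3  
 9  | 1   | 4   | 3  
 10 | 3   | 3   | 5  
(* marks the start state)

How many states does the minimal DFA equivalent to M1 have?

Reachable states from the start: {1,2,3,4,5,7,8,9,10}. Unreachable: {6} — drop them.
Start with accepting vs non-accepting: {2,7,10} | {1,3,4,5,8,9}.
Refine {1,3,4,5,8,9} on symbol b: members go to different blocks, giving {1,4,5,8} and {3,9}.
Refine {1,4,5,8} on symbol c: members go to different blocks, giving {1,4} and {5,8}.
No further refinement is possible. Final partition (4 blocks): {2,7,10} | {1,4} | {3,9} | {5,8}.

4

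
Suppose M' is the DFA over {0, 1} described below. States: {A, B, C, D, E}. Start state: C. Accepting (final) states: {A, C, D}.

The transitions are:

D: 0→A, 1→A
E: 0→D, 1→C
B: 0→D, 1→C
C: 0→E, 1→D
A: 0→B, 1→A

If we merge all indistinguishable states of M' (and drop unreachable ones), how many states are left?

4

P0 = {A,C,D} | {B,E}.
Split {A,C,D} by δ(·,0) → {A,C} and {D}.
Refine {A,C} on symbol 1: members go to different blocks, giving {A} and {C}.
The partition is now stable with 4 blocks: {A} | {B,E} | {D} | {C}.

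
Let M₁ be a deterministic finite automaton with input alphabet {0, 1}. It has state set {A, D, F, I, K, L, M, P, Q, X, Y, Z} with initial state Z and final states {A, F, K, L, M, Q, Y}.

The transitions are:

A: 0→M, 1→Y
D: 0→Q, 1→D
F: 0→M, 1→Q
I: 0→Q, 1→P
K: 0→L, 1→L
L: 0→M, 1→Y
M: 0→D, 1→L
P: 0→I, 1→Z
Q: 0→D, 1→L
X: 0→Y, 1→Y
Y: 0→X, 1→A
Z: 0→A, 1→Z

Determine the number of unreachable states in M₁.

4

BFS from Z reaches {A, D, L, M, Q, X, Y, Z}; the 4 state(s) F, I, K, P are never visited.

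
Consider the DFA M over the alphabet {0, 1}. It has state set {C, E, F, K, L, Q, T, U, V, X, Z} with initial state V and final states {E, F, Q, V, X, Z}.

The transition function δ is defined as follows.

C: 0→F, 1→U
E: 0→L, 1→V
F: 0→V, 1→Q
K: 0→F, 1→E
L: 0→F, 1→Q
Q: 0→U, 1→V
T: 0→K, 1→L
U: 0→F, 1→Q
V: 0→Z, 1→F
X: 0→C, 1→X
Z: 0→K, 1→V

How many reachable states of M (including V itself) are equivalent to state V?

States {C,T,X} cannot be reached from the start state, so discard them.
Start with accepting vs non-accepting: {E,F,Q,V,Z} | {K,L,U}.
Refine {E,F,Q,V,Z} on symbol 0: members go to different blocks, giving {E,Q,Z} and {F,V}.
Refine {F,V} on symbol 0: members go to different blocks, giving {V} and {F}.
Stable partition: {E,Q,Z} | {K,L,U} | {V} | {F} — 4 equivalence classes.
The equivalence class containing V is {V}, of size 1.

1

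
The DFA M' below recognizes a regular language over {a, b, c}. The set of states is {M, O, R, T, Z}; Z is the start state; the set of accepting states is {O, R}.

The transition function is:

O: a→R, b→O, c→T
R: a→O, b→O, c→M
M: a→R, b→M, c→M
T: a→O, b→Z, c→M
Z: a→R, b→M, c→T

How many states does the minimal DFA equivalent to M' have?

2

Start with accepting vs non-accepting: {O,R} | {M,T,Z}.
Stable partition: {O,R} | {M,T,Z} — 2 equivalence classes.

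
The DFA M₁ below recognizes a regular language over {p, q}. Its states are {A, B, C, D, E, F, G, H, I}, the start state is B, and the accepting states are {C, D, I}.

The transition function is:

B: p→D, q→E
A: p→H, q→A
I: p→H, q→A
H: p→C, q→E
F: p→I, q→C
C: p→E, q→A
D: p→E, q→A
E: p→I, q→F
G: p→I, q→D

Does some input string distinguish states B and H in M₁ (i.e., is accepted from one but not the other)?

No

Reachable states from the start: {A,B,C,D,E,F,H,I}. Unreachable: {G} — drop them.
Start with accepting vs non-accepting: {C,D,I} | {A,B,E,F,H}.
On input p, block {A,B,E,F,H} splits into {B,E,F,H} and {A}.
Refine {B,E,F,H} on symbol q: members go to different blocks, giving {B,E,H} and {F}.
Refine {B,E,H} on symbol q: members go to different blocks, giving {B,H} and {E}.
Split {C,D,I} by δ(·,p) → {C,D} and {I}.
No further refinement is possible. Final partition (6 blocks): {C,D} | {B,H} | {A} | {F} | {E} | {I}.
B and H lie in the same block of the stable partition, so they are equivalent — no string distinguishes them.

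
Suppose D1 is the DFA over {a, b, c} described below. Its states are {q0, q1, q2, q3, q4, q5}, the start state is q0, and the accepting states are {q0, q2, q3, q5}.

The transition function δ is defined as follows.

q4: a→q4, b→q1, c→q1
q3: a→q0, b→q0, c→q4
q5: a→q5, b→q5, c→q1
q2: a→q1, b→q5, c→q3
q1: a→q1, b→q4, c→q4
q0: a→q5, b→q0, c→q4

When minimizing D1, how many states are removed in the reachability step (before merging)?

2

No path from q0 leads to q2, q3; the other 4 states are all reachable.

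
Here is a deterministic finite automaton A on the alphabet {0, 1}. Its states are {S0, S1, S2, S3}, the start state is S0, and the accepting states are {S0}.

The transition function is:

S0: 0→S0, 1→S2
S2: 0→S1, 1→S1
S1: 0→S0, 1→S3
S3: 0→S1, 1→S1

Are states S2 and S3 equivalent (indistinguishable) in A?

Start with accepting vs non-accepting: {S0} | {S1,S2,S3}.
Split {S1,S2,S3} by δ(·,0) → {S2,S3} and {S1}.
Stable partition: {S0} | {S2,S3} | {S1} — 3 equivalence classes.
S2 and S3 lie in the same block of the stable partition, so they are equivalent — no string distinguishes them.

Yes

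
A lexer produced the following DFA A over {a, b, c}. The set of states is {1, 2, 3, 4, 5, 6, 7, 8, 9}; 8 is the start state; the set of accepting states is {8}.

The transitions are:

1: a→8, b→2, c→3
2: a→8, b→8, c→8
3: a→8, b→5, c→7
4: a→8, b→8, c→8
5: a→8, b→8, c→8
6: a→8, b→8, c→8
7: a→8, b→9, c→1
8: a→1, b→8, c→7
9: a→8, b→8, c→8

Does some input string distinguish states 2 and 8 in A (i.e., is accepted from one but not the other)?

Yes

States {4,6} cannot be reached from the start state, so discard them.
P0 = {8} | {1,2,3,5,7,9}.
Split {1,2,3,5,7,9} by δ(·,b) → {1,3,7} and {2,5,9}.
No further refinement is possible. Final partition (3 blocks): {8} | {1,3,7} | {2,5,9}.
2 and 8 end up in different blocks, so they are distinguishable. For instance, the string 'ε' is accepted from only 8.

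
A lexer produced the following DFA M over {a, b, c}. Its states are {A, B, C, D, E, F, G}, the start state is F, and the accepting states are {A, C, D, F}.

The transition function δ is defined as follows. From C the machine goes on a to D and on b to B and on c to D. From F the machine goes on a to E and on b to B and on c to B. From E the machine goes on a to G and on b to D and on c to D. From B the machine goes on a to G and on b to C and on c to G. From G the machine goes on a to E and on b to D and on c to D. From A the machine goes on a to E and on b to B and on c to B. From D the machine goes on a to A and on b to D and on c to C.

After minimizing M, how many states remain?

Start with accepting vs non-accepting: {A,C,D,F} | {B,E,G}.
On input a, block {A,C,D,F} splits into {A,F} and {C,D}.
Split {B,E,G} by δ(·,c) → {E,G} and {B}.
On input a, block {C,D} splits into {C} and {D}.
The partition is now stable with 5 blocks: {A,F} | {E,G} | {C} | {B} | {D}.

5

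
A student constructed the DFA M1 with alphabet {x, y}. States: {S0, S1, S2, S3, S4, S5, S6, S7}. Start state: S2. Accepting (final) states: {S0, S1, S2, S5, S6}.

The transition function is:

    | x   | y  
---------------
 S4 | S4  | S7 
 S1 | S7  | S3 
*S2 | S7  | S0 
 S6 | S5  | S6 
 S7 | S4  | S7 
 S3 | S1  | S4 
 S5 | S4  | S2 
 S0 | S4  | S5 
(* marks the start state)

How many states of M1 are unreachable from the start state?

No path from S2 leads to S1, S3, S6; the other 5 states are all reachable.

3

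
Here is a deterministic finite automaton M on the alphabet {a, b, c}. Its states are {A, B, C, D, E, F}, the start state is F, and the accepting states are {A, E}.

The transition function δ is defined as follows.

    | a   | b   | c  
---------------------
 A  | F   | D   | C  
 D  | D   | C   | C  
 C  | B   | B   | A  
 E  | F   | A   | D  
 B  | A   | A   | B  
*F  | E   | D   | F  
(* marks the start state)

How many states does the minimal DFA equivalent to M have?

All states are reachable from the start state.
Initial partition by acceptance: {A,E} | {B,C,D,F}.
Split {A,E} by δ(·,b) → {A} and {E}.
On input a, block {B,C,D,F} splits into {C,D} and {B} and {F}.
Refine {C,D} on symbol a: members go to different blocks, giving {C} and {D}.
The partition is now stable with 6 blocks: {A} | {C} | {E} | {B} | {F} | {D}.

6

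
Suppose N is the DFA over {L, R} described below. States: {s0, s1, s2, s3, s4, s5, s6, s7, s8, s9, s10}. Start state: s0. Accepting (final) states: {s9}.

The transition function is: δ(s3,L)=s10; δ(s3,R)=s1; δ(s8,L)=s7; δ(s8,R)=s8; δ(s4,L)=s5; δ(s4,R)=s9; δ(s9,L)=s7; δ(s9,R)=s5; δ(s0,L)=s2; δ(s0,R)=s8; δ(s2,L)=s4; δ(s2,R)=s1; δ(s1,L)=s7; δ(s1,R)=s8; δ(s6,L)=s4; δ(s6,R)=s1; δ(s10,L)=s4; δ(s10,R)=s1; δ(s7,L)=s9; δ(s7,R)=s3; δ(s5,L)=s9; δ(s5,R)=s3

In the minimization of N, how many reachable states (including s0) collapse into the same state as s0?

2

States {s6} cannot be reached from the start state, so discard them.
Initial partition by acceptance: {s9} | {s0,s1,s2,s3,s4,s5,s7,s8,s10}.
Split {s0,s1,s2,s3,s4,s5,s7,s8,s10} by δ(·,L) → {s0,s1,s2,s3,s4,s8,s10} and {s5,s7}.
Split {s0,s1,s2,s3,s4,s8,s10} by δ(·,L) → {s0,s2,s3,s10} and {s1,s4,s8}.
On input L, block {s0,s2,s3,s10} splits into {s0,s3} and {s2,s10}.
On input R, block {s1,s4,s8} splits into {s1,s8} and {s4}.
The partition is now stable with 6 blocks: {s9} | {s0,s3} | {s5,s7} | {s1,s8} | {s2,s10} | {s4}.
State s0 belongs to the block {s0,s3}, which has 2 states.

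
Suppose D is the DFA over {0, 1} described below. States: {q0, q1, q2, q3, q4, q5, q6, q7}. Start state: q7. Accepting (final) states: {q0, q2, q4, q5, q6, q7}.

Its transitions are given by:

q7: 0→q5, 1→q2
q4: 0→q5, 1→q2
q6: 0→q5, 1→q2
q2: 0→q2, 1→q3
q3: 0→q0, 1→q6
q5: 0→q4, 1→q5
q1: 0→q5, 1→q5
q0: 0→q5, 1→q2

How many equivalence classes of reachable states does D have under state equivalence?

First remove the unreachable states {q1}; 7 states remain.
Start with accepting vs non-accepting: {q0,q2,q4,q5,q6,q7} | {q3}.
Refine {q0,q2,q4,q5,q6,q7} on symbol 1: members go to different blocks, giving {q0,q4,q5,q6,q7} and {q2}.
Refine {q0,q4,q5,q6,q7} on symbol 1: members go to different blocks, giving {q0,q4,q6,q7} and {q5}.
The partition is now stable with 4 blocks: {q0,q4,q6,q7} | {q3} | {q2} | {q5}.

4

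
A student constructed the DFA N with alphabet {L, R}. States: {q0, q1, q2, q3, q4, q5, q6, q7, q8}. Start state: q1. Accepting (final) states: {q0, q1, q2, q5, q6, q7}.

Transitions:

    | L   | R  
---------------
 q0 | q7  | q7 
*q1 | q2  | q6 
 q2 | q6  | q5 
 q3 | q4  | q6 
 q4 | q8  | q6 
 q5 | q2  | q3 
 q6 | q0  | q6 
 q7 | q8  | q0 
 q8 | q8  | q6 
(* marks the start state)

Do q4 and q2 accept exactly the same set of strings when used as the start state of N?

No

Initial partition by acceptance: {q0,q1,q2,q5,q6,q7} | {q3,q4,q8}.
Split {q0,q1,q2,q5,q6,q7} by δ(·,L) → {q0,q1,q2,q5,q6} and {q7}.
Refine {q0,q1,q2,q5,q6} on symbol L: members go to different blocks, giving {q1,q2,q5,q6} and {q0}.
On input L, block {q1,q2,q5,q6} splits into {q1,q2,q5} and {q6}.
Refine {q1,q2,q5} on symbol L: members go to different blocks, giving {q1,q5} and {q2}.
On input R, block {q1,q5} splits into {q1} and {q5}.
Stable partition: {q1} | {q3,q4,q8} | {q7} | {q0} | {q6} | {q2} | {q5} — 7 equivalence classes.
q4 and q2 end up in different blocks, so they are distinguishable. For instance, the string 'ε' is accepted from only q2.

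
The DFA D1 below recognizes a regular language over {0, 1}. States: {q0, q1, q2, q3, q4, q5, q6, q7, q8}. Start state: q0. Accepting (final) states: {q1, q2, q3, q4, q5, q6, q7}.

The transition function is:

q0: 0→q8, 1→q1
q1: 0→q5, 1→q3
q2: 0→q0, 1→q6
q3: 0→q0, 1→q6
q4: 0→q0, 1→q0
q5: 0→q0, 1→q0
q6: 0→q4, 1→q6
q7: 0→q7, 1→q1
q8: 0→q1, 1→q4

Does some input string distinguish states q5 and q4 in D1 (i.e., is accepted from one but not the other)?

Reachable states from the start: {q0,q1,q3,q4,q5,q6,q8}. Unreachable: {q2,q7} — drop them.
P0 = {q1,q3,q4,q5,q6} | {q0,q8}.
On input 0, block {q1,q3,q4,q5,q6} splits into {q3,q4,q5} and {q1,q6}.
Refine {q3,q4,q5} on symbol 1: members go to different blocks, giving {q4,q5} and {q3}.
On input 0, block {q0,q8} splits into {q0} and {q8}.
Refine {q1,q6} on symbol 1: members go to different blocks, giving {q1} and {q6}.
The partition is now stable with 6 blocks: {q4,q5} | {q0} | {q1} | {q3} | {q8} | {q6}.
q5 and q4 lie in the same block of the stable partition, so they are equivalent — no string distinguishes them.

No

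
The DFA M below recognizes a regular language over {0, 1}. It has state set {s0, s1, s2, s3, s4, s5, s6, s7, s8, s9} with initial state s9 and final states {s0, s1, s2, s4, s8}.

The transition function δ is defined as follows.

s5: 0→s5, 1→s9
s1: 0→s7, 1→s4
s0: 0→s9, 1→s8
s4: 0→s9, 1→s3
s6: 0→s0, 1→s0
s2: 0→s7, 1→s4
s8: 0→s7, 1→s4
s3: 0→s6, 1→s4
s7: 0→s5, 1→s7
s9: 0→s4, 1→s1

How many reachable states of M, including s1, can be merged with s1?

First remove the unreachable states {s2}; 9 states remain.
P0 = {s0,s1,s4,s8} | {s3,s5,s6,s7,s9}.
Refine {s0,s1,s4,s8} on symbol 1: members go to different blocks, giving {s0,s1,s8} and {s4}.
Split {s0,s1,s8} by δ(·,1) → {s1,s8} and {s0}.
On input 0, block {s3,s5,s6,s7,s9} splits into {s3,s5,s7} and {s6} and {s9}.
On input 0, block {s3,s5,s7} splits into {s5,s7} and {s3}.
On input 1, block {s5,s7} splits into {s5} and {s7}.
No further refinement is possible. Final partition (8 blocks): {s1,s8} | {s5} | {s4} | {s0} | {s6} | {s9} | {s3} | {s7}.
The equivalence class containing s1 is {s1,s8}, of size 2.

2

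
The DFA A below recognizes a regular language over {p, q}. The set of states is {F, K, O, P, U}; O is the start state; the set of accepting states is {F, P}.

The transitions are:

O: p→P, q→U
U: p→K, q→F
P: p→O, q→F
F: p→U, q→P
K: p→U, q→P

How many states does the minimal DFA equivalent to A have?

5

Every state is reachable, so we keep all 5.
Start with accepting vs non-accepting: {F,P} | {K,O,U}.
Refine {K,O,U} on symbol p: members go to different blocks, giving {K,U} and {O}.
Split {F,P} by δ(·,p) → {P} and {F}.
On input q, block {K,U} splits into {K} and {U}.
No further refinement is possible. Final partition (5 blocks): {P} | {K} | {O} | {F} | {U}.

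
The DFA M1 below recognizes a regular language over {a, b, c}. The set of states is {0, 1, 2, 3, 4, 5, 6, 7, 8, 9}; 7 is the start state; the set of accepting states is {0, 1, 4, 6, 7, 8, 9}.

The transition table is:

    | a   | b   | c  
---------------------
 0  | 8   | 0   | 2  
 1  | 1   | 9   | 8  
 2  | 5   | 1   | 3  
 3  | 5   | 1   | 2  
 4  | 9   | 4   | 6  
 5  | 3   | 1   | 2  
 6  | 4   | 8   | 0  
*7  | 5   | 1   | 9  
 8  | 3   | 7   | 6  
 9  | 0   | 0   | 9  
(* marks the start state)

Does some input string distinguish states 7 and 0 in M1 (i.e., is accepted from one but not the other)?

Initial partition by acceptance: {0,1,4,6,7,8,9} | {2,3,5}.
Split {0,1,4,6,7,8,9} by δ(·,a) → {0,1,4,6,9} and {7,8}.
Split {0,1,4,6,9} by δ(·,a) → {1,4,6,9} and {0}.
Refine {1,4,6,9} on symbol a: members go to different blocks, giving {1,4,6} and {9}.
Split {1,4,6} by δ(·,a) → {1,6} and {4}.
Refine {1,6} on symbol a: members go to different blocks, giving {1} and {6}.
Refine {7,8} on symbol b: members go to different blocks, giving {7} and {8}.
No further refinement is possible. Final partition (8 blocks): {1} | {2,3,5} | {7} | {0} | {9} | {4} | {6} | {8}.
7 and 0 end up in different blocks, so they are distinguishable. For instance, the string 'a' is accepted from only 0.

Yes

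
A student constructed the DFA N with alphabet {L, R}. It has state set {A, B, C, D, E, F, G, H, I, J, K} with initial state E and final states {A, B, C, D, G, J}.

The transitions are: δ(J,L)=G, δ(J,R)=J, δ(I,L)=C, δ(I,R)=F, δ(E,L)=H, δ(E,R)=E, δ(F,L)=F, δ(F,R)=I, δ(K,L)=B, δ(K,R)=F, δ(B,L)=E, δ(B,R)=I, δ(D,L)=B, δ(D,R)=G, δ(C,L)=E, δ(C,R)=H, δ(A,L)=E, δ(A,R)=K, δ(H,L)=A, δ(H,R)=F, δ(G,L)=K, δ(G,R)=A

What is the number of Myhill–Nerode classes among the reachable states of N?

4

States {D,G,J} cannot be reached from the start state, so discard them.
Initial partition by acceptance: {A,B,C} | {E,F,H,I,K}.
On input L, block {E,F,H,I,K} splits into {H,I,K} and {E,F}.
Split {E,F} by δ(·,L) → {E} and {F}.
No further refinement is possible. Final partition (4 blocks): {A,B,C} | {H,I,K} | {E} | {F}.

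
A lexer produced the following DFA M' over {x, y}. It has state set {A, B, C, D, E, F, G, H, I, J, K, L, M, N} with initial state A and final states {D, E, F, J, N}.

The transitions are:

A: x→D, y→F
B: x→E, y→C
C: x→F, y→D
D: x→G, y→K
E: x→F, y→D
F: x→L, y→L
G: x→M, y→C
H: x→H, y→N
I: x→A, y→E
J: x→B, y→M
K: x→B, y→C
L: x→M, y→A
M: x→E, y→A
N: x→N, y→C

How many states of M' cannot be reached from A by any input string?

4

BFS from A reaches {A, B, C, D, E, F, G, K, L, M}; the 4 state(s) H, I, J, N are never visited.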